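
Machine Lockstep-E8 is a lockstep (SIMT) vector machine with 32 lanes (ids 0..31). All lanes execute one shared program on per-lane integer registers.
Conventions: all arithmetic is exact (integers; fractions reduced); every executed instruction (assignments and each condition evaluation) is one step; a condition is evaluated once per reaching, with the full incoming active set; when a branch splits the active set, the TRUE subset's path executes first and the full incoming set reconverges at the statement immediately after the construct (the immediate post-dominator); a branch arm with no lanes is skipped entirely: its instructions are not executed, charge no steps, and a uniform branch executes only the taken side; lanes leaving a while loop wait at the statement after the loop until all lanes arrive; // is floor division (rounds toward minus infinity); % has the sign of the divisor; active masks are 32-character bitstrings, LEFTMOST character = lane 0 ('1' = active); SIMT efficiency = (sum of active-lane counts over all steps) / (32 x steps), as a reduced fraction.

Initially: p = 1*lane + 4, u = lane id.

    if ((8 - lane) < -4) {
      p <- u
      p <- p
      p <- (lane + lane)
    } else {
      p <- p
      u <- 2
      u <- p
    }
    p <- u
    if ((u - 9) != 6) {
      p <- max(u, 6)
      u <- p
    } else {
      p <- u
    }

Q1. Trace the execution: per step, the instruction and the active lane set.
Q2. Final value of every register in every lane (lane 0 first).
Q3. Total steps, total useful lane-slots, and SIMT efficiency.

step 0: eval ((8 - lane) < -4)       11111111111111111111111111111111
step 1: p <- u                       00000000000001111111111111111111
step 2: p <- p                       00000000000001111111111111111111
step 3: p <- (lane + lane)           00000000000001111111111111111111
step 4: p <- p                       11111111111110000000000000000000
step 5: u <- 2                       11111111111110000000000000000000
step 6: u <- p                       11111111111110000000000000000000
step 7: p <- u                       11111111111111111111111111111111
step 8: eval ((u - 9) != 6)          11111111111111111111111111111111
step 9: p <- max(u, 6)               11111111111011101111111111111111
step 10: u <- p                       11111111111011101111111111111111
step 11: p <- u                       00000000000100010000000000000000

Answer: 12 steps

p: 6,6,6,7,8,9,10,11,12,13,14,15,16,13,14,15,16,17,18,19,20,21,22,23,24,25,26,27,28,29,30,31
u: 6,6,6,7,8,9,10,11,12,13,14,15,16,13,14,15,16,17,18,19,20,21,22,23,24,25,26,27,28,29,30,31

steps = 12; useful = 254; efficiency = 254/384 = 127/192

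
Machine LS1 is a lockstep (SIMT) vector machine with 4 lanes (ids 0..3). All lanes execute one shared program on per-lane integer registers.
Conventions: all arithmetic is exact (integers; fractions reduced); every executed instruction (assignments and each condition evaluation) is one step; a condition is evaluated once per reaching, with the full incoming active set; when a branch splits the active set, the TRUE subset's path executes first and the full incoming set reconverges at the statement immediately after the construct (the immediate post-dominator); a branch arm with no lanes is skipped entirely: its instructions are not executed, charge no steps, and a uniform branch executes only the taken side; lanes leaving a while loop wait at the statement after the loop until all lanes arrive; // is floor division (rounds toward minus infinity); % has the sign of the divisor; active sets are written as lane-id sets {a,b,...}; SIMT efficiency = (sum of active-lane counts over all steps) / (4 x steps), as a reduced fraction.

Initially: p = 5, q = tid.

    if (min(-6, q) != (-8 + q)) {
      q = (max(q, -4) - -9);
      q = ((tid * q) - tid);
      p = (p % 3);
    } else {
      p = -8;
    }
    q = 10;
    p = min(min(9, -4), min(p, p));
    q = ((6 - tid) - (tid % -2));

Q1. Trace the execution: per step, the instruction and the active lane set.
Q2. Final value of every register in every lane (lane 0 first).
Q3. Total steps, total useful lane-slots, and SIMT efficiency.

step 0: eval (min(-6, q) != (-8 + q)) {0,1,2,3}
step 1: q <- (max(q, -4) - -9)       {0,1,3}
step 2: q <- ((tid * q) - tid)       {0,1,3}
step 3: p <- (p % 3)                 {0,1,3}
step 4: p <- -8                      {2}
step 5: q <- 10                      {0,1,2,3}
step 6: p <- min(min(9, -4), min(p, p)) {0,1,2,3}
step 7: q <- ((6 - tid) - (tid % -2)) {0,1,2,3}

Answer: 8 steps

p: -4,-4,-8,-4
q: 6,6,4,4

steps = 8; useful = 26; efficiency = 26/32 = 13/16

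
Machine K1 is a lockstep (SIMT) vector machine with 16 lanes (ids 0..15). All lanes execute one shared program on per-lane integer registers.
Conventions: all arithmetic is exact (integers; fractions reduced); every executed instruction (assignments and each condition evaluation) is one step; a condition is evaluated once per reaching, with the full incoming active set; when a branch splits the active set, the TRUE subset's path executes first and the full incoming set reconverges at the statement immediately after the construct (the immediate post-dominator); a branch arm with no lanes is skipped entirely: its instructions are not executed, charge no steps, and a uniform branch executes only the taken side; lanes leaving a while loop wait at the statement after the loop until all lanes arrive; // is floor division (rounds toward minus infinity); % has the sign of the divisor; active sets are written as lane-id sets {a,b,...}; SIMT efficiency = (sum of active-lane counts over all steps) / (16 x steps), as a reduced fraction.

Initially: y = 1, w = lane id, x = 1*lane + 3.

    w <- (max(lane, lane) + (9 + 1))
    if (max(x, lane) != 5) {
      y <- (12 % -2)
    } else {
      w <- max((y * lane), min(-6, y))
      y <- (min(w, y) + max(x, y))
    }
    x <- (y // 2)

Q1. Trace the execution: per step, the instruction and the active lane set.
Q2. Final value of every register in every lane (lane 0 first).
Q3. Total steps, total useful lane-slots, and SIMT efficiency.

step 0: w <- (max(lane, lane) + (9 + 1)) {0,1,2,3,4,5,6,7,8,9,10,11,12,13,14,15}
step 1: eval (max(x, lane) != 5)     {0,1,2,3,4,5,6,7,8,9,10,11,12,13,14,15}
step 2: y <- (12 % -2)               {0,1,3,4,5,6,7,8,9,10,11,12,13,14,15}
step 3: w <- max((y * lane), min(-6, y)) {2}
step 4: y <- (min(w, y) + max(x, y)) {2}
step 5: x <- (y // 2)                {0,1,2,3,4,5,6,7,8,9,10,11,12,13,14,15}

Answer: 6 steps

y: 0,0,6,0,0,0,0,0,0,0,0,0,0,0,0,0
w: 10,11,2,13,14,15,16,17,18,19,20,21,22,23,24,25
x: 0,0,3,0,0,0,0,0,0,0,0,0,0,0,0,0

steps = 6; useful = 65; efficiency = 65/96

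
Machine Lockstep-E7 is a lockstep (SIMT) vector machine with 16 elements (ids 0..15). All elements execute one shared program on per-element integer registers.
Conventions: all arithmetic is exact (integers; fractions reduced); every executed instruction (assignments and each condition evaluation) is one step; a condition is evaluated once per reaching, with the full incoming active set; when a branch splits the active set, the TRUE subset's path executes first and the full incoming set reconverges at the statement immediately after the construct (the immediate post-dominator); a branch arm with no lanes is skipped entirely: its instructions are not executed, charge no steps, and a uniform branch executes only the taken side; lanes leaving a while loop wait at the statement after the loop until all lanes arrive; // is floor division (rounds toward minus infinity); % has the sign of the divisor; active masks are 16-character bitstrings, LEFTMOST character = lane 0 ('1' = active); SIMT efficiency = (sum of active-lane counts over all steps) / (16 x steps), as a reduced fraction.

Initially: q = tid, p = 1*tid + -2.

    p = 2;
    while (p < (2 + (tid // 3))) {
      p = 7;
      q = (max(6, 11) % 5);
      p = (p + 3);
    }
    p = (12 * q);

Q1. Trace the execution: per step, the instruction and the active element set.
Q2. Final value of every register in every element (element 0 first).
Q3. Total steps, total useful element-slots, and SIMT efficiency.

step 0: p <- 2                       1111111111111111
step 1: eval (p < (2 + (tid // 3)))  1111111111111111
step 2: p <- 7                       0001111111111111
step 3: q <- (max(6, 11) % 5)        0001111111111111
step 4: p <- (p + 3)                 0001111111111111
step 5: eval (p < (2 + (tid // 3)))  0001111111111111
step 6: p <- (12 * q)                1111111111111111

Answer: 7 steps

q: 0,1,2,1,1,1,1,1,1,1,1,1,1,1,1,1
p: 0,12,24,12,12,12,12,12,12,12,12,12,12,12,12,12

steps = 7; useful = 100; efficiency = 100/112 = 25/28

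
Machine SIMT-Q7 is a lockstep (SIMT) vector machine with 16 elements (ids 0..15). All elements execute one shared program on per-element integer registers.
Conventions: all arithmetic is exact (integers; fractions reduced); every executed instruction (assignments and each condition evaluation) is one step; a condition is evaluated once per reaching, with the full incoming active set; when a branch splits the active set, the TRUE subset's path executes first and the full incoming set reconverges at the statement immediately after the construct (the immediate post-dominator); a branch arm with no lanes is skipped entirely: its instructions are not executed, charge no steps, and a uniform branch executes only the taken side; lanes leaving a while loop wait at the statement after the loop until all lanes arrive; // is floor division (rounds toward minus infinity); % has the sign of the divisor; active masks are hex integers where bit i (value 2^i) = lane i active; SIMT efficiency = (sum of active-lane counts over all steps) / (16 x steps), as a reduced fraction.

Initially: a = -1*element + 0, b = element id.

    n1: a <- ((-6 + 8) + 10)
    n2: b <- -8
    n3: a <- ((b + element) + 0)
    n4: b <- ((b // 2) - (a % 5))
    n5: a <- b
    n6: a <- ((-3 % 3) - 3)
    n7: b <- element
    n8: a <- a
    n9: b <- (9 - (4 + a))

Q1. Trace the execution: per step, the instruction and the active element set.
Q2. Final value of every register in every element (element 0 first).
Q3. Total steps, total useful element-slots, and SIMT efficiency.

step 0: a <- ((-6 + 8) + 10)         0xffff
step 1: b <- -8                      0xffff
step 2: a <- ((b + element) + 0)     0xffff
step 3: b <- ((b // 2) - (a % 5))    0xffff
step 4: a <- b                       0xffff
step 5: a <- ((-3 % 3) - 3)          0xffff
step 6: b <- element                 0xffff
step 7: a <- a                       0xffff
step 8: b <- (9 - (4 + a))           0xffff

Answer: 9 steps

a: -3,-3,-3,-3,-3,-3,-3,-3,-3,-3,-3,-3,-3,-3,-3,-3
b: 8,8,8,8,8,8,8,8,8,8,8,8,8,8,8,8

steps = 9; useful = 144; efficiency = 144/144 = 1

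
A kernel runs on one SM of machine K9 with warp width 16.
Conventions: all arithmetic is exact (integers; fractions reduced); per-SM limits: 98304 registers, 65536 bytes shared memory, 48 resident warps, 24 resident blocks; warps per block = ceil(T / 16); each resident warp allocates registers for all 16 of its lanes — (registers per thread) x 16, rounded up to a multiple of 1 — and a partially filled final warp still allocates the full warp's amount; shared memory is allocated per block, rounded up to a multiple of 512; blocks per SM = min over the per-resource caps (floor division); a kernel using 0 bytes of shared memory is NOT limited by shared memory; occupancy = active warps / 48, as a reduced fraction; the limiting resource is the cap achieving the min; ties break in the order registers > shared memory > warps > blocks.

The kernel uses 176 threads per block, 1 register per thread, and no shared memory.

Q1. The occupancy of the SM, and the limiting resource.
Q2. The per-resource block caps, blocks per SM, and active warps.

Answer: occupancy 11/12, limited by warps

registers: 558 blocks
shared memory: no limit (kernel uses none)
warps: 4 blocks
blocks: 24 blocks

Answer: 4 blocks, 44 active warps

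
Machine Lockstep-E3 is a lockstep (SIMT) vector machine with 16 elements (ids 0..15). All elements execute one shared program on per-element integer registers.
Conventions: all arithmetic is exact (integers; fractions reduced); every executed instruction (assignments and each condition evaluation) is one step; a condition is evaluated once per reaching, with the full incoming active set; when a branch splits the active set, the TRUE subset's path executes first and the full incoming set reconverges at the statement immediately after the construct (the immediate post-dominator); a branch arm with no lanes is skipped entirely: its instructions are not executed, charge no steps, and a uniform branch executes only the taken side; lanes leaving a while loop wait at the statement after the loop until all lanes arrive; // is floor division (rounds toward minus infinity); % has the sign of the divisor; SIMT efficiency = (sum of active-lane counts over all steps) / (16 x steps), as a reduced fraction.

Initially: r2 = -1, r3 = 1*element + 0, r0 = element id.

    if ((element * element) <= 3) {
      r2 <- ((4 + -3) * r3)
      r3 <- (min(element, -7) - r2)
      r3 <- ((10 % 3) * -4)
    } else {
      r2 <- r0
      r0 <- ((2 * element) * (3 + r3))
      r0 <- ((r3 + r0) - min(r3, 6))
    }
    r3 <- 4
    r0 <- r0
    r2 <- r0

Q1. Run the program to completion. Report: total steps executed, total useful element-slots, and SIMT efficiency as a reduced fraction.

Answer: 10 steps, 112 useful, 7/10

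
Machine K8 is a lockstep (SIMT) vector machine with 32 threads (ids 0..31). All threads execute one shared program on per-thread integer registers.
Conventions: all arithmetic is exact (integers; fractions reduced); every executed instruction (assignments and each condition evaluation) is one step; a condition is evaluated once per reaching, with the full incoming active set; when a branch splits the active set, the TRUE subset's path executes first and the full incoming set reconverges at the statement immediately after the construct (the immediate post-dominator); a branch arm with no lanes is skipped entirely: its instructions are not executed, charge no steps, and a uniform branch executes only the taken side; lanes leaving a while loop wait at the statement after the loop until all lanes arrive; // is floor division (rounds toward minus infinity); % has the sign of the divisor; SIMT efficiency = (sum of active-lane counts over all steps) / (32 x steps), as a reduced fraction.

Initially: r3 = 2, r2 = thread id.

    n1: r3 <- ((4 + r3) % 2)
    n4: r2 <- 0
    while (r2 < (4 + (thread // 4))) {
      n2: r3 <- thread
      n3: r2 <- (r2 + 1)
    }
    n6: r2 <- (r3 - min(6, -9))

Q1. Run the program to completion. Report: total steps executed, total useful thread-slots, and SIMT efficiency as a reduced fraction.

Answer: 37 steps, 848 useful, 53/74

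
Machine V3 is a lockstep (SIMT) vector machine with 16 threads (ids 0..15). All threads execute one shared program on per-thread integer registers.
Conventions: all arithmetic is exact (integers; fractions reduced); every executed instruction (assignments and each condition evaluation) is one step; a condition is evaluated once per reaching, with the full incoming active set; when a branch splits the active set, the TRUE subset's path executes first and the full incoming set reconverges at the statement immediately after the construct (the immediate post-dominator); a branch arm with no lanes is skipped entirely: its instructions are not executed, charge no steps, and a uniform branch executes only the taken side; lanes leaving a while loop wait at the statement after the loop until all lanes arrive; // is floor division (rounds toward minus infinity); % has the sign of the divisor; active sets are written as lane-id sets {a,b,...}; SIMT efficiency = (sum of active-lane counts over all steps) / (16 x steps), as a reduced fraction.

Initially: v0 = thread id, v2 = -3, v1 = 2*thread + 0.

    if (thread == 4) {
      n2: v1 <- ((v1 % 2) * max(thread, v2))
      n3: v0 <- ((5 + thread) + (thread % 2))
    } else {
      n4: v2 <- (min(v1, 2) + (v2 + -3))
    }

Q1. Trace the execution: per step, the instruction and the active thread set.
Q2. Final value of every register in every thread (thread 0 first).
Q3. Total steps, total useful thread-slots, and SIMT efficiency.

step 0: eval (thread == 4)           {0,1,2,3,4,5,6,7,8,9,10,11,12,13,14,15}
step 1: v1 <- ((v1 % 2) * max(thread, v2)) {4}
step 2: v0 <- ((5 + thread) + (thread % 2)) {4}
step 3: v2 <- (min(v1, 2) + (v2 + -3)) {0,1,2,3,5,6,7,8,9,10,11,12,13,14,15}

Answer: 4 steps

v0: 0,1,2,3,9,5,6,7,8,9,10,11,12,13,14,15
v2: -6,-4,-4,-4,-3,-4,-4,-4,-4,-4,-4,-4,-4,-4,-4,-4
v1: 0,2,4,6,0,10,12,14,16,18,20,22,24,26,28,30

steps = 4; useful = 33; efficiency = 33/64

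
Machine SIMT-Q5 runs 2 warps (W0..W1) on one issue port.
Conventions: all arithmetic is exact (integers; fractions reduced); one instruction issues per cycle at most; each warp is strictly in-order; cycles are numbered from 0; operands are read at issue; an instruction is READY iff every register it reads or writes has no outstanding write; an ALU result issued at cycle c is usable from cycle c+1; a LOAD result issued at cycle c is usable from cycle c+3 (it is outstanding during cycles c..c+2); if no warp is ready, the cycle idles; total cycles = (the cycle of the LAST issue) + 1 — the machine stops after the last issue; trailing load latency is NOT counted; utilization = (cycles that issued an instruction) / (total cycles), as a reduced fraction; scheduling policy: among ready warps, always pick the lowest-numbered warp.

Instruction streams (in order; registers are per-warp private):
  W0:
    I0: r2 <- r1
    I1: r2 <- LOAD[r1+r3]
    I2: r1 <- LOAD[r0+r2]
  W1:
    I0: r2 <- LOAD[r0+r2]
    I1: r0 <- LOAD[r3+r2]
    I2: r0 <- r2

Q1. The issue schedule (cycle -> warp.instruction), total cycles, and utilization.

cycle 0: W0.I0
cycle 1: W0.I1
cycle 2: W1.I0
cycle 3: idle
cycle 4: W0.I2
cycle 5: W1.I1
cycle 6: idle
cycle 7: idle
cycle 8: W1.I2

Answer: 9 cycles, utilization 2/3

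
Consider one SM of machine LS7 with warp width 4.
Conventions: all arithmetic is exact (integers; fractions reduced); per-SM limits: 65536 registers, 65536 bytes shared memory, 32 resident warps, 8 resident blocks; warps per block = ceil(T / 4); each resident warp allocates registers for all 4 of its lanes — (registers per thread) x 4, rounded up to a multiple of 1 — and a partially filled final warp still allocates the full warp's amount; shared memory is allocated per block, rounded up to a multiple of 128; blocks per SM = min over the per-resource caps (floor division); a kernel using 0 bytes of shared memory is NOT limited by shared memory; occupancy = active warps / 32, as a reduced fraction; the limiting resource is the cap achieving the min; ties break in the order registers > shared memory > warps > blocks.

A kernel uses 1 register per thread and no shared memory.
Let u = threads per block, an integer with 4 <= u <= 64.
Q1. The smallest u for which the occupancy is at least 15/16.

Answer: u = 13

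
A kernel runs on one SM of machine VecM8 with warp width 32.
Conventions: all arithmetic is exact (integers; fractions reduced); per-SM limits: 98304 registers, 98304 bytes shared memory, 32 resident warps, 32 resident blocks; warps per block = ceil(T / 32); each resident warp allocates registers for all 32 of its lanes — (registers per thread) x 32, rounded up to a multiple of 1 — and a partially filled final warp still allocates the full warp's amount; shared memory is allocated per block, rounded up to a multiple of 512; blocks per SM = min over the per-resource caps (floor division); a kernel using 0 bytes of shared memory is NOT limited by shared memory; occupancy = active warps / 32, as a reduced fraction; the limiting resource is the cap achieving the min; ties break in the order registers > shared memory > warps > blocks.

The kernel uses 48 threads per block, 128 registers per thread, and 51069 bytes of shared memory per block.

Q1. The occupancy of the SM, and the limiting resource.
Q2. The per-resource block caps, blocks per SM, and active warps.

Answer: occupancy 1/16, limited by shared memory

registers: 12 blocks
shared memory: 1 block
warps: 16 blocks
blocks: 32 blocks

Answer: 1 block, 2 active warps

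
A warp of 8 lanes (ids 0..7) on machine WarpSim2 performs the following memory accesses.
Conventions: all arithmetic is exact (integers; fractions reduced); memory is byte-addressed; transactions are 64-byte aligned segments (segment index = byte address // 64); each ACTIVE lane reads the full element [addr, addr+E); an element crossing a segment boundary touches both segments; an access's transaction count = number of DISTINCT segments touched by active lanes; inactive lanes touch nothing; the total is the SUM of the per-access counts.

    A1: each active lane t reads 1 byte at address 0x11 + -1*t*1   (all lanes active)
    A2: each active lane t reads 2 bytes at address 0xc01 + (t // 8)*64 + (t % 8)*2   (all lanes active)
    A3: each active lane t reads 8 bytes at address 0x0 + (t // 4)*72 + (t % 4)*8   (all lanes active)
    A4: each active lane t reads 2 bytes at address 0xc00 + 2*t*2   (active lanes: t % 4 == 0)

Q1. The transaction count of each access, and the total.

A1: 1 transaction
A2: 1 transaction
A3: 2 transactions
A4: 1 transaction

Answer: 1,1,2,1; total 5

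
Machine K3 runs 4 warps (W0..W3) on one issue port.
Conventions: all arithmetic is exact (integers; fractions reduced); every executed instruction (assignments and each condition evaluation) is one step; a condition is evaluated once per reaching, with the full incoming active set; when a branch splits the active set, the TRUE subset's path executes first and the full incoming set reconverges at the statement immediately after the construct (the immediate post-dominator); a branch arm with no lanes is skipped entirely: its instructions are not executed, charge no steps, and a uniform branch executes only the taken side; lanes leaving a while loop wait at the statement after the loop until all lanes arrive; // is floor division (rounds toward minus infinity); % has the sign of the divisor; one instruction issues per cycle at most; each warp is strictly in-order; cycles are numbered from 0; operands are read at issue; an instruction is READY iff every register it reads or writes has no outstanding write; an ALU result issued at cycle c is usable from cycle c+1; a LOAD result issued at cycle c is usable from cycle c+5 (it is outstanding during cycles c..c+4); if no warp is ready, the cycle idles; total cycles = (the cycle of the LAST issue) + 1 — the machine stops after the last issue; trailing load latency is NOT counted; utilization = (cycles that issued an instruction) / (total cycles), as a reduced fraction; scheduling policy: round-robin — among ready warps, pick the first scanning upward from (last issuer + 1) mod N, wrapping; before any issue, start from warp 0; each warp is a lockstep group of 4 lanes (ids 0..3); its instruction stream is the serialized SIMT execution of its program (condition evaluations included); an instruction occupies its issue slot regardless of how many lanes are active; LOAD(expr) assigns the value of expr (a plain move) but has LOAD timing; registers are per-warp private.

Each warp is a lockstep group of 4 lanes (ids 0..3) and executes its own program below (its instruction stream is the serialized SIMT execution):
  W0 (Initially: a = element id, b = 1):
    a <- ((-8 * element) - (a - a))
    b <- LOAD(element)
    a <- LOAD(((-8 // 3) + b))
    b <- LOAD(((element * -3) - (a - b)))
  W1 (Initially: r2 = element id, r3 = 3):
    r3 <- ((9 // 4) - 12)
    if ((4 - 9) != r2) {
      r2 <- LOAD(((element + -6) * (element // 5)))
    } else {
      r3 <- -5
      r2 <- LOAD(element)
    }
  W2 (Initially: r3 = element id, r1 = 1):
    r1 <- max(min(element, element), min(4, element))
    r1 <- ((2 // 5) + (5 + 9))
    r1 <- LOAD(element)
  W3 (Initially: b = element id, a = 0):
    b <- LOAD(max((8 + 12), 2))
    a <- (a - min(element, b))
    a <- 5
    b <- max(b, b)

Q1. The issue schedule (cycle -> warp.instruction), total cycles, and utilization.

cycle 0: W0.I0
cycle 1: W1.I0
cycle 2: W2.I0
cycle 3: W3.I0
cycle 4: W0.I1
cycle 5: W1.I1
cycle 6: W2.I1
cycle 7: W1.I2
cycle 8: W2.I2
cycle 9: W3.I1
cycle 10: W0.I2
cycle 11: W3.I2
cycle 12: W3.I3
cycle 13: idle
cycle 14: idle
cycle 15: W0.I3

Answer: 16 cycles, utilization 7/8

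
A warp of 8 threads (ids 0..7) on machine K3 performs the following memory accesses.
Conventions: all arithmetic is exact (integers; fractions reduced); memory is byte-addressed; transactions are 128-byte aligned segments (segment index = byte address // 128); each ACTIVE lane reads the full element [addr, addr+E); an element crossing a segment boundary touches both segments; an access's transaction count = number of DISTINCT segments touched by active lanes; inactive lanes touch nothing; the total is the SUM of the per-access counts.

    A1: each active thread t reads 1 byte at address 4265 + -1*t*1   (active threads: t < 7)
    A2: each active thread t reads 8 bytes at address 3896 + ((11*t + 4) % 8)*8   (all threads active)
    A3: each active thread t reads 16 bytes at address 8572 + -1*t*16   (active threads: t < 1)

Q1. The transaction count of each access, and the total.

A1: 1 transaction
A2: 1 transaction
A3: 2 transactions

Answer: 1,1,2; total 4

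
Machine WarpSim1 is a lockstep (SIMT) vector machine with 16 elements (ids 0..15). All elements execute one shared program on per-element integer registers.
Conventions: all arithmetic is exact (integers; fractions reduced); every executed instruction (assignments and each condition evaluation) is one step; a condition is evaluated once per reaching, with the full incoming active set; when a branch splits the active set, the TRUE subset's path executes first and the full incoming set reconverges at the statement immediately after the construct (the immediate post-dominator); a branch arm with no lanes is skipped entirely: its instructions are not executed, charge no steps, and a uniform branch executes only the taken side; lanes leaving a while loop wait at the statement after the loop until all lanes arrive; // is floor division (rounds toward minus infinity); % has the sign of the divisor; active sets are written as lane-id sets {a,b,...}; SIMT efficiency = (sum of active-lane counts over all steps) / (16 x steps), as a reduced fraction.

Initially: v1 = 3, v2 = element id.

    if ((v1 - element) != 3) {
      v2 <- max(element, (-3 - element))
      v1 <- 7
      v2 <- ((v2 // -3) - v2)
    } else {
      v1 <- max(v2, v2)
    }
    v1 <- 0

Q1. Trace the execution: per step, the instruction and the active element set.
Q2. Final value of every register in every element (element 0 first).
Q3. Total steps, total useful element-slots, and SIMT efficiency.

step 0: eval ((v1 - element) != 3)   {0,1,2,3,4,5,6,7,8,9,10,11,12,13,14,15}
step 1: v2 <- max(element, (-3 - element)) {1,2,3,4,5,6,7,8,9,10,11,12,13,14,15}
step 2: v1 <- 7                      {1,2,3,4,5,6,7,8,9,10,11,12,13,14,15}
step 3: v2 <- ((v2 // -3) - v2)      {1,2,3,4,5,6,7,8,9,10,11,12,13,14,15}
step 4: v1 <- max(v2, v2)            {0}
step 5: v1 <- 0                      {0,1,2,3,4,5,6,7,8,9,10,11,12,13,14,15}

Answer: 6 steps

v1: 0,0,0,0,0,0,0,0,0,0,0,0,0,0,0,0
v2: 0,-2,-3,-4,-6,-7,-8,-10,-11,-12,-14,-15,-16,-18,-19,-20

steps = 6; useful = 78; efficiency = 78/96 = 13/16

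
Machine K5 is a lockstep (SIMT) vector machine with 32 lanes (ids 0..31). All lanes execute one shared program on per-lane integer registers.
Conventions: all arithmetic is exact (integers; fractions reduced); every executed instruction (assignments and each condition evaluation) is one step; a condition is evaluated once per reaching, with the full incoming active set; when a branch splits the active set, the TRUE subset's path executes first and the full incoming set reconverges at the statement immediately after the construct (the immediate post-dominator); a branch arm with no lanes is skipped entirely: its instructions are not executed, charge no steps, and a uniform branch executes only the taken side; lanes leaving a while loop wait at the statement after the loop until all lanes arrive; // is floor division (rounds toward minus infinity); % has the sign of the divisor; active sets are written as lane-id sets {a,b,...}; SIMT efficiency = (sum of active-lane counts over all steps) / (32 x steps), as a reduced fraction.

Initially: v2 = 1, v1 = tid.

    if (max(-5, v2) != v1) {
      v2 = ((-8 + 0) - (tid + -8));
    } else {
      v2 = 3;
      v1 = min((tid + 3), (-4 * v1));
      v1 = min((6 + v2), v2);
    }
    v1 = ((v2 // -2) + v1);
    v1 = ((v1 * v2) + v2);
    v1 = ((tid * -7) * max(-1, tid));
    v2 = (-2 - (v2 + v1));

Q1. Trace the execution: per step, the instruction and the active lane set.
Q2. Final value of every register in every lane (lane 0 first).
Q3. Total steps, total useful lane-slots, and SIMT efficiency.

step 0: eval (max(-5, v2) != v1)     {0,1,2,3,4,5,6,7,8,9,10,11,12,13,14,15,16,17,18,19,20,21,22,23,24,25,26,27,28,29,30,31}
step 1: v2 <- ((-8 + 0) - (tid + -8)) {0,2,3,4,5,6,7,8,9,10,11,12,13,14,15,16,17,18,19,20,21,22,23,24,25,26,27,28,29,30,31}
step 2: v2 <- 3                      {1}
step 3: v1 <- min((tid + 3), (-4 * v1)) {1}
step 4: v1 <- min((6 + v2), v2)      {1}
step 5: v1 <- ((v2 // -2) + v1)      {0,1,2,3,4,5,6,7,8,9,10,11,12,13,14,15,16,17,18,19,20,21,22,23,24,25,26,27,28,29,30,31}
step 6: v1 <- ((v1 * v2) + v2)       {0,1,2,3,4,5,6,7,8,9,10,11,12,13,14,15,16,17,18,19,20,21,22,23,24,25,26,27,28,29,30,31}
step 7: v1 <- ((tid * -7) * max(-1, tid)) {0,1,2,3,4,5,6,7,8,9,10,11,12,13,14,15,16,17,18,19,20,21,22,23,24,25,26,27,28,29,30,31}
step 8: v2 <- (-2 - (v2 + v1))       {0,1,2,3,4,5,6,7,8,9,10,11,12,13,14,15,16,17,18,19,20,21,22,23,24,25,26,27,28,29,30,31}

Answer: 9 steps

v2: -2,2,28,64,114,178,256,348,454,574,708,856,1018,1194,1384,1588,1806,2038,2284,2544,2818,3106,3408,3724,4054,4398,4756,5128,5514,5914,6328,6756
v1: 0,-7,-28,-63,-112,-175,-252,-343,-448,-567,-700,-847,-1008,-1183,-1372,-1575,-1792,-2023,-2268,-2527,-2800,-3087,-3388,-3703,-4032,-4375,-4732,-5103,-5488,-5887,-6300,-6727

steps = 9; useful = 194; efficiency = 194/288 = 97/144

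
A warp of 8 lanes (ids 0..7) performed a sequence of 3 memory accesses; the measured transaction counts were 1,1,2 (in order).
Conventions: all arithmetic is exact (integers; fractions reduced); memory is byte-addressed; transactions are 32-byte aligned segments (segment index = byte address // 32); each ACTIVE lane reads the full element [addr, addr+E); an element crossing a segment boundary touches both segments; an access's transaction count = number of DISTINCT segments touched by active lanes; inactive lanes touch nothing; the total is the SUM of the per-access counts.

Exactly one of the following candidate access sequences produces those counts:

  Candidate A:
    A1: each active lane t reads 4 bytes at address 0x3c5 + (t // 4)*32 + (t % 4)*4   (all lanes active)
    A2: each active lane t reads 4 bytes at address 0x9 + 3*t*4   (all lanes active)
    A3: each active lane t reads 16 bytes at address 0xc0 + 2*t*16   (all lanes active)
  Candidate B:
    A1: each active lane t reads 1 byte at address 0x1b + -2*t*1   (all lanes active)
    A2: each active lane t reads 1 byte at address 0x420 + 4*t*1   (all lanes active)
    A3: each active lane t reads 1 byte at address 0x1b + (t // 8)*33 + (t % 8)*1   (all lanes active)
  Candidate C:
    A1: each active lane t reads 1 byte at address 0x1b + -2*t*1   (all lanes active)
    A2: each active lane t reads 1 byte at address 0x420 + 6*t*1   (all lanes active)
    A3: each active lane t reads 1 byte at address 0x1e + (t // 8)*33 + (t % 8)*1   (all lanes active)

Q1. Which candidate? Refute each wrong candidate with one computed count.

A: A1 gives 2 transactions, not 1
C: A2 gives 2 transactions, not 1
B: all counts match (1,1,2)

Answer: B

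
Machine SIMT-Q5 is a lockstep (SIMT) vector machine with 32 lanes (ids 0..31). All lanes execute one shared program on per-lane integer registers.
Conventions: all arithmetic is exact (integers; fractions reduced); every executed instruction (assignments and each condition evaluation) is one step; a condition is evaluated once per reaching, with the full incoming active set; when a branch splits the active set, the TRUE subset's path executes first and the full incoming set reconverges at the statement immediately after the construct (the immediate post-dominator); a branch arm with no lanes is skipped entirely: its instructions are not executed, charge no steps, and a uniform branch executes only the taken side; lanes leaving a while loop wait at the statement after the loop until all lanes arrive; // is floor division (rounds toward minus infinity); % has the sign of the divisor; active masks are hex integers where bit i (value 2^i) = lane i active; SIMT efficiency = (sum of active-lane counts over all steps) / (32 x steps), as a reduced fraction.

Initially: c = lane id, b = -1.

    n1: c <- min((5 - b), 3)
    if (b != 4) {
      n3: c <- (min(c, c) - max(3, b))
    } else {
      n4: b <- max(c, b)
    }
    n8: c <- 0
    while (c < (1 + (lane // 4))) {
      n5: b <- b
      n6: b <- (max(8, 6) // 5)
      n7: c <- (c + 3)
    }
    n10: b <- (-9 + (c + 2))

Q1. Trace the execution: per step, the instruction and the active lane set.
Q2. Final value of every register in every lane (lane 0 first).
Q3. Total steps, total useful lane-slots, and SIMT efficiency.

step 0: c <- min((5 - b), 3)         0xffffffff
step 1: eval (b != 4)                0xffffffff
step 2: c <- (min(c, c) - max(3, b)) 0xffffffff
step 3: c <- 0                       0xffffffff
step 4: eval (c < (1 + (lane // 4))) 0xffffffff
step 5: b <- b                       0xffffffff
step 6: b <- (max(8, 6) // 5)        0xffffffff
step 7: c <- (c + 3)                 0xffffffff
step 8: eval (c < (1 + (lane // 4))) 0xffffffff
step 9: b <- b                       0xfffff000
step 10: b <- (max(8, 6) // 5)        0xfffff000
step 11: c <- (c + 3)                 0xfffff000
step 12: eval (c < (1 + (lane // 4))) 0xfffff000
step 13: b <- b                       0xff000000
step 14: b <- (max(8, 6) // 5)        0xff000000
step 15: c <- (c + 3)                 0xff000000
step 16: eval (c < (1 + (lane // 4))) 0xff000000
step 17: b <- (-9 + (c + 2))          0xffffffff

Answer: 18 steps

c: 3,3,3,3,3,3,3,3,3,3,3,3,6,6,6,6,6,6,6,6,6,6,6,6,9,9,9,9,9,9,9,9
b: -4,-4,-4,-4,-4,-4,-4,-4,-4,-4,-4,-4,-1,-1,-1,-1,-1,-1,-1,-1,-1,-1,-1,-1,2,2,2,2,2,2,2,2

steps = 18; useful = 432; efficiency = 432/576 = 3/4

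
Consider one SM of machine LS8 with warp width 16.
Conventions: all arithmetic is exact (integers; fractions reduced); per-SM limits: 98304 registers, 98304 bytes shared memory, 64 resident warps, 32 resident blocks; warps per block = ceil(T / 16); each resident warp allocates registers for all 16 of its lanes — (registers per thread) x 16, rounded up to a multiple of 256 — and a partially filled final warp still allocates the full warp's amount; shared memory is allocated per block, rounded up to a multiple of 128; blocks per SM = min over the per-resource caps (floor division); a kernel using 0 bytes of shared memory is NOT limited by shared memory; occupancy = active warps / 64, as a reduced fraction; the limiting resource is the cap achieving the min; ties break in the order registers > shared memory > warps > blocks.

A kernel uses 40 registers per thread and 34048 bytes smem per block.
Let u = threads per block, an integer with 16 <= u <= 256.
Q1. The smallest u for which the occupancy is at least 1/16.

Answer: u = 17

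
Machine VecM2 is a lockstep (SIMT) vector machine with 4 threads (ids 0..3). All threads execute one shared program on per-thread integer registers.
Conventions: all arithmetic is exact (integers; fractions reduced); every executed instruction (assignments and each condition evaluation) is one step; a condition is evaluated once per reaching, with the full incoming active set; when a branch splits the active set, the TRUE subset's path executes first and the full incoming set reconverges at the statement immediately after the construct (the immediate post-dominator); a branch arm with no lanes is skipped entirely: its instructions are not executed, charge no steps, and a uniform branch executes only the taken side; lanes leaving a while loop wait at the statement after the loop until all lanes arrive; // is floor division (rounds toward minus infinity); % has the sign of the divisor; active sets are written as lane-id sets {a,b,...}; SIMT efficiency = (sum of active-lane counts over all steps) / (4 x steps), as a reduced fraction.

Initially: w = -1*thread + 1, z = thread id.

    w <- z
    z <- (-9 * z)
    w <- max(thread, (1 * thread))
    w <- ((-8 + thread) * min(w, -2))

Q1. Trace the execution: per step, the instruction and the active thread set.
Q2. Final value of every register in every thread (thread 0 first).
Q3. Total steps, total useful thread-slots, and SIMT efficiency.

step 0: w <- z                       {0,1,2,3}
step 1: z <- (-9 * z)                {0,1,2,3}
step 2: w <- max(thread, (1 * thread)) {0,1,2,3}
step 3: w <- ((-8 + thread) * min(w, -2)) {0,1,2,3}

Answer: 4 steps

w: 16,14,12,10
z: 0,-9,-18,-27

steps = 4; useful = 16; efficiency = 16/16 = 1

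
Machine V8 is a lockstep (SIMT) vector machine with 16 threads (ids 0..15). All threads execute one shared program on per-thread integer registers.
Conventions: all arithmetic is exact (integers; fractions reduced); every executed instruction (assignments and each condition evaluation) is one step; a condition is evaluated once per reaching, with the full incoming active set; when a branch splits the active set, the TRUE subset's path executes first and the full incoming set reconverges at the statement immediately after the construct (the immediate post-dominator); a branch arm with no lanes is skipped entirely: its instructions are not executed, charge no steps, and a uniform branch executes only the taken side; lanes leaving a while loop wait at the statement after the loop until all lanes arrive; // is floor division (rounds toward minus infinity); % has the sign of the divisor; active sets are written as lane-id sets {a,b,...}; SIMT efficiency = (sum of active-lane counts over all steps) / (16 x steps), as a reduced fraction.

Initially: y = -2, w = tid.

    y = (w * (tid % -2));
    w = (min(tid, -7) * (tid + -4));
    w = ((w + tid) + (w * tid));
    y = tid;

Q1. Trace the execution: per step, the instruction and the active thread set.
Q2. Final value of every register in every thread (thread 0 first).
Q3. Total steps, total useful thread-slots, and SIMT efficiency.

step 0: y <- (w * (tid % -2))        {0,1,2,3,4,5,6,7,8,9,10,11,12,13,14,15}
step 1: w <- (min(tid, -7) * (tid + -4)) {0,1,2,3,4,5,6,7,8,9,10,11,12,13,14,15}
step 2: w <- ((w + tid) + (w * tid)) {0,1,2,3,4,5,6,7,8,9,10,11,12,13,14,15}
step 3: y <- tid                     {0,1,2,3,4,5,6,7,8,9,10,11,12,13,14,15}

Answer: 4 steps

y: 0,1,2,3,4,5,6,7,8,9,10,11,12,13,14,15
w: 28,43,44,31,4,-37,-92,-161,-244,-341,-452,-577,-716,-869,-1036,-1217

steps = 4; useful = 64; efficiency = 64/64 = 1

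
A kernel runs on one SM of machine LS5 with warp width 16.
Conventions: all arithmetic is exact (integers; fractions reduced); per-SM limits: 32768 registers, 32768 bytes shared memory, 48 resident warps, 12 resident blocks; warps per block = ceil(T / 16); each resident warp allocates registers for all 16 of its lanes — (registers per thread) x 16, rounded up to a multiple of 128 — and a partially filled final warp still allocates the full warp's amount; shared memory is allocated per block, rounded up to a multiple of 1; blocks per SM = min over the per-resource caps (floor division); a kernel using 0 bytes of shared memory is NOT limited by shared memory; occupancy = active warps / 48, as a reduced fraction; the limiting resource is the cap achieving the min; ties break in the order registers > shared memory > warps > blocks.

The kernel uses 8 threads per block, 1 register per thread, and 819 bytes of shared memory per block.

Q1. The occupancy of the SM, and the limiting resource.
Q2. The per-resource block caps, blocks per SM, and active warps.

Answer: occupancy 1/4, limited by blocks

registers: 256 blocks
shared memory: 40 blocks
warps: 48 blocks
blocks: 12 blocks

Answer: 12 blocks, 12 active warps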